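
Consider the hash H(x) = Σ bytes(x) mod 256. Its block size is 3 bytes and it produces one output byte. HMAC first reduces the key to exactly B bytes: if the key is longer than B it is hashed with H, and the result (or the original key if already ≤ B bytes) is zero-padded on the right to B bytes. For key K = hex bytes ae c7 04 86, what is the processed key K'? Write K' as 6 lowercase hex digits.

ff0000

|K| = 4 > B = 3, so first hash the key.
H(K): sum = 174+199+4+134 = 511; mod 256 = 255 → ff.
Zero-pad H(K) = ff to 3 bytes: K' = ff 00 00.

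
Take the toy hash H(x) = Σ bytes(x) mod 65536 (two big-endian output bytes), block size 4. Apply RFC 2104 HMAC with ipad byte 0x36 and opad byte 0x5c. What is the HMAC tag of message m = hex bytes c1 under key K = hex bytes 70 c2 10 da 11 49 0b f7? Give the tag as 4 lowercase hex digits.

01ec

Key hex bytes 70 c2 10 da 11 49 0b f7 is 8 bytes > B = 4, so hash it first: H(key) = 03 78, then zero-pad to 4 bytes: K' = 03 78 00 00.
K' ⊕ ipad = 35 4e 36 36.  K' ⊕ opad = 5f 24 5c 5c.
Inner input = (K'⊕ipad) ∥ m = 35 4e 36 36 ∥ c1.
Inner hash: sum = 53+78+54+54+193 = 432 → 01 b0.
Outer input = (K'⊕opad) ∥ inner = 5f 24 5c 5c ∥ 01 b0.
Outer hash (tag): sum = 95+36+92+92+1+176 = 492 → 01 ec.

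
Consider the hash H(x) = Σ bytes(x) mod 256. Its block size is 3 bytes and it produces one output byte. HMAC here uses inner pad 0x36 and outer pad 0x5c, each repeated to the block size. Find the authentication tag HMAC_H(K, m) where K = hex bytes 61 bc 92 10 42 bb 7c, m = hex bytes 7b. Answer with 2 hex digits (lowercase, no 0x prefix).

11

Key hex bytes 61 bc 92 10 42 bb 7c is 7 bytes > B = 3, so hash it first: H(key) = 38, then zero-pad to 3 bytes: K' = 38 00 00.
K' ⊕ ipad = 0e 36 36.  K' ⊕ opad = 64 5c 5c.
Inner input = (K'⊕ipad) ∥ m = 0e 36 36 ∥ 7b.
Inner hash: sum = 14+54+54+123 = 245 → f5.
Outer input = (K'⊕opad) ∥ inner = 64 5c 5c ∥ f5.
Outer hash (tag): sum = 100+92+92+245 = 529; mod 256 = 17 → 11.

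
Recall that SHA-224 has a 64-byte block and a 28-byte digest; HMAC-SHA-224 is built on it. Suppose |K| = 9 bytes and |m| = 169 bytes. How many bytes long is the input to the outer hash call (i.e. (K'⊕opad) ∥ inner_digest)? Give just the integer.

92

Key is 9 ≤ 64 bytes, zero-padded: |K'| = 64.
Outer input = (K'⊕opad) ∥ H(inner) → 64 + 28 = 92 bytes.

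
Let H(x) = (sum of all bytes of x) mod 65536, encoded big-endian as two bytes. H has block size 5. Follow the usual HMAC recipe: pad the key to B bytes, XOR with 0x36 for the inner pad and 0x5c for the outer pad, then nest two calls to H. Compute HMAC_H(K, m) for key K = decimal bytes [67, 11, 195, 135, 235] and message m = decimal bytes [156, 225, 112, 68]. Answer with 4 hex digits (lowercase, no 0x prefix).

0312

Key decimal bytes [67, 11, 195, 135, 235] = 43 0b c3 87 eb is exactly B = 5 bytes: K' = 43 0b c3 87 eb.
K' ⊕ ipad = 75 3d f5 b1 dd.  K' ⊕ opad = 1f 57 9f db b7.
Inner input = (K'⊕ipad) ∥ m = 75 3d f5 b1 dd ∥ 9c e1 70 44.
Inner hash: sum = 117+61+245+177+221+156+225+112+68 = 1382 → 05 66.
Outer input = (K'⊕opad) ∥ inner = 1f 57 9f db b7 ∥ 05 66.
Outer hash (tag): sum = 31+87+159+219+183+5+102 = 786 → 03 12.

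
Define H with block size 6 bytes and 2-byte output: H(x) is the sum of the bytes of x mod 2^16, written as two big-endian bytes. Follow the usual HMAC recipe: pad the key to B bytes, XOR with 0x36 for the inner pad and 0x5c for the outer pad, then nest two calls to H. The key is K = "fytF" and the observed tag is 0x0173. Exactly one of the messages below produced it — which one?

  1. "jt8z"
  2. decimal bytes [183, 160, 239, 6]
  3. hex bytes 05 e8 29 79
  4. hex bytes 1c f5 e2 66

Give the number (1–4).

Key "fytF" = 66 79 74 46 is 4 bytes ≤ B = 6; zero-pad to 6 bytes: K' = 66 79 74 46 00 00.
K' ⊕ ipad = 50 4f 42 70 36 36; K' ⊕ opad = 3a 25 28 1a 5c 5c.
m1: inner = H(50 4f 42 70 36 36 6a 74 38 7a) = 03 4d; tag = H(3a 25 28 1a 5c 5c 03 4d) = 01a9
m2: inner = H(50 4f 42 70 36 36 b7 a0 ef 06) = 04 09; tag = H(3a 25 28 1a 5c 5c 04 09) = 0166
m3: inner = H(50 4f 42 70 36 36 05 e8 29 79) = 03 4c; tag = H(3a 25 28 1a 5c 5c 03 4c) = 01a8
m4: inner = H(50 4f 42 70 36 36 1c f5 e2 66) = 04 16; tag = H(3a 25 28 1a 5c 5c 04 16) = 0173 ← matches

4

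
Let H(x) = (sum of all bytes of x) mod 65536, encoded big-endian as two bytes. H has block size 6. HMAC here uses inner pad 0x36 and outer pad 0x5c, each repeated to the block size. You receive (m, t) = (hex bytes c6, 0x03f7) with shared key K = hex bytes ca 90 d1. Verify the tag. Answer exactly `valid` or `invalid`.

Key hex bytes ca 90 d1 is 3 bytes ≤ B = 6; zero-pad to 6 bytes: K' = ca 90 d1 00 00 00.
K' ⊕ ipad = fc a6 e7 36 36 36; K' ⊕ opad = 96 cc 8d 5c 5c 5c.
Inner hash: sum = 252+166+231+54+54+54+198 = 1009 → 03 f1.
Outer hash (recomputed tag): sum = 150+204+141+92+92+92+3+241 = 1015 → 03 f7.
Recomputed tag = 03f7; claimed = 03f7 → match.

valid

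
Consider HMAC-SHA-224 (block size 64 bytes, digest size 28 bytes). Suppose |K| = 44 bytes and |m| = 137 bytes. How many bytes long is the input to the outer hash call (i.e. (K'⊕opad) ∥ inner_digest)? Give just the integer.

92

Key is 44 ≤ 64 bytes, zero-padded: |K'| = 64.
Outer input = (K'⊕opad) ∥ H(inner) → 64 + 28 = 92 bytes.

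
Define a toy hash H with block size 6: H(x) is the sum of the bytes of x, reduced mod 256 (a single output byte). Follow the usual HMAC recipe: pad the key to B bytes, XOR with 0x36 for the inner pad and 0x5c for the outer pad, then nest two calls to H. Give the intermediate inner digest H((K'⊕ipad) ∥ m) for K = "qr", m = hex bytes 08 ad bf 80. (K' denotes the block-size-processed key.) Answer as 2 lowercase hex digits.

Key "qr" = 71 72 is 2 bytes ≤ B = 6; zero-pad to 6 bytes: K' = 71 72 00 00 00 00.
K' ⊕ ipad = 47 44 36 36 36 36.
Inner input = 47 44 36 36 36 36 ∥ 08 ad bf 80.
Inner hash: sum = 71+68+54+54+54+54+8+173+191+128 = 855; mod 256 = 87 → 57.

57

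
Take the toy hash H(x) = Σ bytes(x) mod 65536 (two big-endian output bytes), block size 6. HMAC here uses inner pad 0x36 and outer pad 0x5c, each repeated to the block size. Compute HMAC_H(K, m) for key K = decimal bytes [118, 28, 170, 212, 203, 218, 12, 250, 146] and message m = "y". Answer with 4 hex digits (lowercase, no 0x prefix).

Key decimal bytes [118, 28, 170, 212, 203, 218, 12, 250, 146] = 76 1c aa d4 cb da 0c fa 92 is 9 bytes > B = 6, so hash it first: H(key) = 05 4d, then zero-pad to 6 bytes: K' = 05 4d 00 00 00 00.
K' ⊕ ipad = 33 7b 36 36 36 36.  K' ⊕ opad = 59 11 5c 5c 5c 5c.
Inner input = (K'⊕ipad) ∥ m = 33 7b 36 36 36 36 ∥ 79.
Inner hash: sum = 51+123+54+54+54+54+121 = 511 → 01 ff.
Outer input = (K'⊕opad) ∥ inner = 59 11 5c 5c 5c 5c ∥ 01 ff.
Outer hash (tag): sum = 89+17+92+92+92+92+1+255 = 730 → 02 da.

02da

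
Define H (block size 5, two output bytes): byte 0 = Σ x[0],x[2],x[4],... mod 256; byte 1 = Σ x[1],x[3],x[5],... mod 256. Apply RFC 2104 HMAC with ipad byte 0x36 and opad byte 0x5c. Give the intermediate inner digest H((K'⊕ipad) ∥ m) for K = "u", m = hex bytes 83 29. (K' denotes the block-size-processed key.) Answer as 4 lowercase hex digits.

d8ef

Key "u" = 75 is 1 byte ≤ B = 5; zero-pad to 5 bytes: K' = 75 00 00 00 00.
K' ⊕ ipad = 43 36 36 36 36.
Inner input = 43 36 36 36 36 ∥ 83 29.
Inner hash: even-index sum = 216 mod 256 = 216; odd-index sum = 239 mod 256 = 239 → d8 ef.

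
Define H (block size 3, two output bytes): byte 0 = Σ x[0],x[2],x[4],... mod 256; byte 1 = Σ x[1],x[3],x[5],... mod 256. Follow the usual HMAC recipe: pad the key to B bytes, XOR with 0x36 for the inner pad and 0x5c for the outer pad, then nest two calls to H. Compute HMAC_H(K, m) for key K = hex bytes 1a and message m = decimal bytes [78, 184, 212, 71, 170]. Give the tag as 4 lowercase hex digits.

Key hex bytes 1a is 1 byte ≤ B = 3; zero-pad to 3 bytes: K' = 1a 00 00.
K' ⊕ ipad = 2c 36 36.  K' ⊕ opad = 46 5c 5c.
Inner input = (K'⊕ipad) ∥ m = 2c 36 36 ∥ 4e b8 d4 47 aa.
Inner hash: even-index sum = 353 mod 256 = 97; odd-index sum = 514 mod 256 = 2 → 61 02.
Outer input = (K'⊕opad) ∥ inner = 46 5c 5c ∥ 61 02.
Outer hash (tag): even-index sum = 164 mod 256 = 164; odd-index sum = 189 mod 256 = 189 → a4 bd.

a4bd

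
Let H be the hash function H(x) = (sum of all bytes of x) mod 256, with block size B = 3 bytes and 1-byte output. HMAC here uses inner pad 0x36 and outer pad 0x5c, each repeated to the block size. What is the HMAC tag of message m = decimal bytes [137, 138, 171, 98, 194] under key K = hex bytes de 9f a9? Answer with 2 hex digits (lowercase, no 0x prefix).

Key hex bytes de 9f a9 is exactly B = 3 bytes: K' = de 9f a9.
K' ⊕ ipad = e8 a9 9f.  K' ⊕ opad = 82 c3 f5.
Inner input = (K'⊕ipad) ∥ m = e8 a9 9f ∥ 89 8a ab 62 c2.
Inner hash: sum = 232+169+159+137+138+171+98+194 = 1298; mod 256 = 18 → 12.
Outer input = (K'⊕opad) ∥ inner = 82 c3 f5 ∥ 12.
Outer hash (tag): sum = 130+195+245+18 = 588; mod 256 = 76 → 4c.

4c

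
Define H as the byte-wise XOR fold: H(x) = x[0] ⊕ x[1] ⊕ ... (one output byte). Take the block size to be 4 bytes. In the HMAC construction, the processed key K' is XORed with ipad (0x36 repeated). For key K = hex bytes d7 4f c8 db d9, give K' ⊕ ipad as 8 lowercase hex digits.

Key hex bytes d7 4f c8 db d9 is 5 bytes > B = 4, so hash it first: H(key) = 52, then zero-pad to 4 bytes: K' = 52 00 00 00.
XOR each byte with 0x36: 52⊕36=64, 00⊕36=36, 00⊕36=36, 00⊕36=36.

64363636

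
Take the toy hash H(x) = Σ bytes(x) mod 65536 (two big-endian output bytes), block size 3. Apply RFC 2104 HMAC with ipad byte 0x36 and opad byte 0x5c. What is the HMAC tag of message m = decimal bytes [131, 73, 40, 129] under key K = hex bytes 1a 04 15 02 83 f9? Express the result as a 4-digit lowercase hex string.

0211

Key hex bytes 1a 04 15 02 83 f9 is 6 bytes > B = 3, so hash it first: H(key) = 01 b1, then zero-pad to 3 bytes: K' = 01 b1 00.
K' ⊕ ipad = 37 87 36.  K' ⊕ opad = 5d ed 5c.
Inner input = (K'⊕ipad) ∥ m = 37 87 36 ∥ 83 49 28 81.
Inner hash: sum = 55+135+54+131+73+40+129 = 617 → 02 69.
Outer input = (K'⊕opad) ∥ inner = 5d ed 5c ∥ 02 69.
Outer hash (tag): sum = 93+237+92+2+105 = 529 → 02 11.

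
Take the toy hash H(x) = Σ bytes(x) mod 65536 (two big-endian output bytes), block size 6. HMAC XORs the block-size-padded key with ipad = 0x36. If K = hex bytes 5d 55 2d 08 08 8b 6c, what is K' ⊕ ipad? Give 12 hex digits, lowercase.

Key hex bytes 5d 55 2d 08 08 8b 6c is 7 bytes > B = 6, so hash it first: H(key) = 01 e6, then zero-pad to 6 bytes: K' = 01 e6 00 00 00 00.
XOR each byte with 0x36: 01⊕36=37, e6⊕36=d0, 00⊕36=36, 00⊕36=36, 00⊕36=36, 00⊕36=36.

37d036363636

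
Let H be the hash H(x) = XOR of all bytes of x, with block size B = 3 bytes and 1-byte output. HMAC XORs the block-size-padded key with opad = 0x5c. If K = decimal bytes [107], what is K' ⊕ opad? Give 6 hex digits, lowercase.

Key decimal bytes [107] = 6b is 1 byte ≤ B = 3; zero-pad to 3 bytes: K' = 6b 00 00.
XOR each byte with 0x5c: 6b⊕5c=37, 00⊕5c=5c, 00⊕5c=5c.

375c5c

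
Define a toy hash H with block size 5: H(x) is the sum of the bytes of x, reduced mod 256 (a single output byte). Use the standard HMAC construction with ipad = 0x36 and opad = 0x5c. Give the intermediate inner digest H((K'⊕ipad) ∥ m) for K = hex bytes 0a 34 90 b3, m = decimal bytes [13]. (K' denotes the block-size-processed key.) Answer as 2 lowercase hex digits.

Key hex bytes 0a 34 90 b3 is 4 bytes ≤ B = 5; zero-pad to 5 bytes: K' = 0a 34 90 b3 00.
K' ⊕ ipad = 3c 02 a6 85 36.
Inner input = 3c 02 a6 85 36 ∥ 0d.
Inner hash: sum = 60+2+166+133+54+13 = 428; mod 256 = 172 → ac.

ac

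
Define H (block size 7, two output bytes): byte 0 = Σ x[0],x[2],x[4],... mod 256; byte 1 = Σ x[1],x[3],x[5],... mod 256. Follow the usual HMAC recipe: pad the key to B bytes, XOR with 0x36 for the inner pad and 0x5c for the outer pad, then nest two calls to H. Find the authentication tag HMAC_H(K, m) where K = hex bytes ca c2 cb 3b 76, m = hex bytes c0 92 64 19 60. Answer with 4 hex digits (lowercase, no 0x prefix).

Key hex bytes ca c2 cb 3b 76 is 5 bytes ≤ B = 7; zero-pad to 7 bytes: K' = ca c2 cb 3b 76 00 00.
K' ⊕ ipad = fc f4 fd 0d 40 36 36.  K' ⊕ opad = 96 9e 97 67 2a 5c 5c.
Inner input = (K'⊕ipad) ∥ m = fc f4 fd 0d 40 36 36 ∥ c0 92 64 19 60.
Inner hash: even-index sum = 794 mod 256 = 26; odd-index sum = 699 mod 256 = 187 → 1a bb.
Outer input = (K'⊕opad) ∥ inner = 96 9e 97 67 2a 5c 5c ∥ 1a bb.
Outer hash (tag): even-index sum = 622 mod 256 = 110; odd-index sum = 379 mod 256 = 123 → 6e 7b.

6e7b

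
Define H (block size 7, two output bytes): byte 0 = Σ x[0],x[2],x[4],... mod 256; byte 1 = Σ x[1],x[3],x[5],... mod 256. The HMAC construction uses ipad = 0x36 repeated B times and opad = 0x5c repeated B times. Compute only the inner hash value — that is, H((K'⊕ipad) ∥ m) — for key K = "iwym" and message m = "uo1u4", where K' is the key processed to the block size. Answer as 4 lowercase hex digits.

Key "iwym" = 69 77 79 6d is 4 bytes ≤ B = 7; zero-pad to 7 bytes: K' = 69 77 79 6d 00 00 00.
K' ⊕ ipad = 5f 41 4f 5b 36 36 36.
Inner input = 5f 41 4f 5b 36 36 36 ∥ 75 6f 31 75 34.
Inner hash: even-index sum = 510 mod 256 = 254; odd-index sum = 428 mod 256 = 172 → fe ac.

feac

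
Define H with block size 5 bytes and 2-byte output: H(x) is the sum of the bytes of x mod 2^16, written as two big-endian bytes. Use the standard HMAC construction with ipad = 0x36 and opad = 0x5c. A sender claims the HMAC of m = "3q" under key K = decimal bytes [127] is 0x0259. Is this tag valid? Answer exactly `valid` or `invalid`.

valid

Key decimal bytes [127] = 7f is 1 byte ≤ B = 5; zero-pad to 5 bytes: K' = 7f 00 00 00 00.
K' ⊕ ipad = 49 36 36 36 36; K' ⊕ opad = 23 5c 5c 5c 5c.
Inner hash: sum = 73+54+54+54+54+51+113 = 453 → 01 c5.
Outer hash (recomputed tag): sum = 35+92+92+92+92+1+197 = 601 → 02 59.
Recomputed tag = 0259; claimed = 0259 → match.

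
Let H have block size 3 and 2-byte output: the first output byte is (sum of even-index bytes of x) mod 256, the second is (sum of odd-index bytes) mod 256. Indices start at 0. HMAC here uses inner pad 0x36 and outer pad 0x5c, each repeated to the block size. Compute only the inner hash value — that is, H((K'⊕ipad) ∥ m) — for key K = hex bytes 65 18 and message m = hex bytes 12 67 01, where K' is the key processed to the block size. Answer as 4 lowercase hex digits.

f041

Key hex bytes 65 18 is 2 bytes ≤ B = 3; zero-pad to 3 bytes: K' = 65 18 00.
K' ⊕ ipad = 53 2e 36.
Inner input = 53 2e 36 ∥ 12 67 01.
Inner hash: even-index sum = 240 mod 256 = 240; odd-index sum = 65 mod 256 = 65 → f0 41.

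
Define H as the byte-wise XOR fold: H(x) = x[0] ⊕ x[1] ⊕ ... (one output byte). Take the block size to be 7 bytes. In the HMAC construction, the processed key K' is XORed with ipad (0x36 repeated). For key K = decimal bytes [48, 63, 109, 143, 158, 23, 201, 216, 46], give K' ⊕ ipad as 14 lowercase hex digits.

6d363636363636

Key decimal bytes [48, 63, 109, 143, 158, 23, 201, 216, 46] = 30 3f 6d 8f 9e 17 c9 d8 2e is 9 bytes > B = 7, so hash it first: H(key) = 5b, then zero-pad to 7 bytes: K' = 5b 00 00 00 00 00 00.
XOR each byte with 0x36: 5b⊕36=6d, 00⊕36=36, 00⊕36=36, 00⊕36=36, 00⊕36=36, 00⊕36=36, 00⊕36=36.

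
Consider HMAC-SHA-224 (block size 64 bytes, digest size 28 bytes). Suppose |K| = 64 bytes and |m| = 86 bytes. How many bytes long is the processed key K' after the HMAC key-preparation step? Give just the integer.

Key is 64 ≤ 64 bytes, zero-padded: |K'| = 64.

64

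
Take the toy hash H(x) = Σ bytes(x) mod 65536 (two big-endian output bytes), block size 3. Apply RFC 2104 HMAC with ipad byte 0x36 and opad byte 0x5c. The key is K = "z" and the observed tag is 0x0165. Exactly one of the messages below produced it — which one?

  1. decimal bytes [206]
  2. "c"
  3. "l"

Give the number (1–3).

Key "z" = 7a is 1 byte ≤ B = 3; zero-pad to 3 bytes: K' = 7a 00 00.
K' ⊕ ipad = 4c 36 36; K' ⊕ opad = 26 5c 5c.
m1: inner = H(4c 36 36 ce) = 01 86; tag = H(26 5c 5c 01 86) = 0165 ← matches
m2: inner = H(4c 36 36 63) = 01 1b; tag = H(26 5c 5c 01 1b) = 00fa
m3: inner = H(4c 36 36 6c) = 01 24; tag = H(26 5c 5c 01 24) = 0103

1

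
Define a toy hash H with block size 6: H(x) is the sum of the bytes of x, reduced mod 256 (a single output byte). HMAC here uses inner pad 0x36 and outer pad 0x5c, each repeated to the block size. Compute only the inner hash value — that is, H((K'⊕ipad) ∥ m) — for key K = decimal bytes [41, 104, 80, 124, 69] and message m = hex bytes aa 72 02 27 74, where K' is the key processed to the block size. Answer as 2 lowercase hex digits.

Key decimal bytes [41, 104, 80, 124, 69] = 29 68 50 7c 45 is 5 bytes ≤ B = 6; zero-pad to 6 bytes: K' = 29 68 50 7c 45 00.
K' ⊕ ipad = 1f 5e 66 4a 73 36.
Inner input = 1f 5e 66 4a 73 36 ∥ aa 72 02 27 74.
Inner hash: sum = 31+94+102+74+115+54+170+114+2+39+116 = 911; mod 256 = 143 → 8f.

8f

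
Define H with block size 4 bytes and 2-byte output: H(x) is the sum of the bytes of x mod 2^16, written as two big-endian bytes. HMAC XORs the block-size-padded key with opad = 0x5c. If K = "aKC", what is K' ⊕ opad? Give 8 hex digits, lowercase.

Key "aKC" = 61 4b 43 is 3 bytes ≤ B = 4; zero-pad to 4 bytes: K' = 61 4b 43 00.
XOR each byte with 0x5c: 61⊕5c=3d, 4b⊕5c=17, 43⊕5c=1f, 00⊕5c=5c.

3d171f5c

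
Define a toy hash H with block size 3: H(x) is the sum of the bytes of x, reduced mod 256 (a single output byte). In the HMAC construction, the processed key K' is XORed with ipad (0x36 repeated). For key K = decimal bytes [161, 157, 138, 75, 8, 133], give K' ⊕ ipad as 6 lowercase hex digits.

Key decimal bytes [161, 157, 138, 75, 8, 133] = a1 9d 8a 4b 08 85 is 6 bytes > B = 3, so hash it first: H(key) = a0, then zero-pad to 3 bytes: K' = a0 00 00.
XOR each byte with 0x36: a0⊕36=96, 00⊕36=36, 00⊕36=36.

963636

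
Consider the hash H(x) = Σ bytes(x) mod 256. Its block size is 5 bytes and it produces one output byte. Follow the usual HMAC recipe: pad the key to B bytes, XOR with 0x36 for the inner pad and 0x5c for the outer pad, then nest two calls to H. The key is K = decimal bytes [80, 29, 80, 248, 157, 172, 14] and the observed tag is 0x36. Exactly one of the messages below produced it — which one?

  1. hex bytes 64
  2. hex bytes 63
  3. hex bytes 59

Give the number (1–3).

1

Key decimal bytes [80, 29, 80, 248, 157, 172, 14] = 50 1d 50 f8 9d ac 0e is 7 bytes > B = 5, so hash it first: H(key) = 0c, then zero-pad to 5 bytes: K' = 0c 00 00 00 00.
K' ⊕ ipad = 3a 36 36 36 36; K' ⊕ opad = 50 5c 5c 5c 5c.
m1: inner = H(3a 36 36 36 36 64) = 76; tag = H(50 5c 5c 5c 5c 76) = 36 ← matches
m2: inner = H(3a 36 36 36 36 63) = 75; tag = H(50 5c 5c 5c 5c 75) = 35
m3: inner = H(3a 36 36 36 36 59) = 6b; tag = H(50 5c 5c 5c 5c 6b) = 2b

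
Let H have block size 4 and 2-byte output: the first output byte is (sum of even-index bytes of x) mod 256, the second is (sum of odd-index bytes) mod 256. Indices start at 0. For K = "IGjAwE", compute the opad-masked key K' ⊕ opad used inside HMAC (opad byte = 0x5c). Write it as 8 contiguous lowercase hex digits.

76915c5c

Key "IGjAwE" = 49 47 6a 41 77 45 is 6 bytes > B = 4, so hash it first: H(key) = 2a cd, then zero-pad to 4 bytes: K' = 2a cd 00 00.
XOR each byte with 0x5c: 2a⊕5c=76, cd⊕5c=91, 00⊕5c=5c, 00⊕5c=5c.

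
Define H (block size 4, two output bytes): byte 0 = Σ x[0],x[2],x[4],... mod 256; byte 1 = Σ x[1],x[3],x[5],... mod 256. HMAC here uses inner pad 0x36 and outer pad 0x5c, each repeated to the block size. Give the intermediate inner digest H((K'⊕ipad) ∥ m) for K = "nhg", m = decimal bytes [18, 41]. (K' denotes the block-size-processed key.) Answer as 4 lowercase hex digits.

bbbd

Key "nhg" = 6e 68 67 is 3 bytes ≤ B = 4; zero-pad to 4 bytes: K' = 6e 68 67 00.
K' ⊕ ipad = 58 5e 51 36.
Inner input = 58 5e 51 36 ∥ 12 29.
Inner hash: even-index sum = 187 mod 256 = 187; odd-index sum = 189 mod 256 = 189 → bb bd.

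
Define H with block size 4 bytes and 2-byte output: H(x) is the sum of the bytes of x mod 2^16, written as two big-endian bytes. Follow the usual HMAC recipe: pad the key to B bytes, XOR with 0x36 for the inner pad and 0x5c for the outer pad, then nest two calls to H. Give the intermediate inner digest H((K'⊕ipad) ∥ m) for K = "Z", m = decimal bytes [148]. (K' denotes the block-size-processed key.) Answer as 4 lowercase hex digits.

Key "Z" = 5a is 1 byte ≤ B = 4; zero-pad to 4 bytes: K' = 5a 00 00 00.
K' ⊕ ipad = 6c 36 36 36.
Inner input = 6c 36 36 36 ∥ 94.
Inner hash: sum = 108+54+54+54+148 = 418 → 01 a2.

01a2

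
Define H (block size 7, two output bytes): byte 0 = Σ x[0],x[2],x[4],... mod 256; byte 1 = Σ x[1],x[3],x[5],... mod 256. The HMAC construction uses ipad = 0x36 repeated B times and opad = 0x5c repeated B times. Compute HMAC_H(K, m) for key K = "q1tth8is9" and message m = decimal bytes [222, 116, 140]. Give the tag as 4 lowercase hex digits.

Key "q1tth8is9" = 71 31 74 74 68 38 69 73 39 is 9 bytes > B = 7, so hash it first: H(key) = ef 50, then zero-pad to 7 bytes: K' = ef 50 00 00 00 00 00.
K' ⊕ ipad = d9 66 36 36 36 36 36.  K' ⊕ opad = b3 0c 5c 5c 5c 5c 5c.
Inner input = (K'⊕ipad) ∥ m = d9 66 36 36 36 36 36 ∥ de 74 8c.
Inner hash: even-index sum = 495 mod 256 = 239; odd-index sum = 572 mod 256 = 60 → ef 3c.
Outer input = (K'⊕opad) ∥ inner = b3 0c 5c 5c 5c 5c 5c ∥ ef 3c.
Outer hash (tag): even-index sum = 515 mod 256 = 3; odd-index sum = 435 mod 256 = 179 → 03 b3.

03b3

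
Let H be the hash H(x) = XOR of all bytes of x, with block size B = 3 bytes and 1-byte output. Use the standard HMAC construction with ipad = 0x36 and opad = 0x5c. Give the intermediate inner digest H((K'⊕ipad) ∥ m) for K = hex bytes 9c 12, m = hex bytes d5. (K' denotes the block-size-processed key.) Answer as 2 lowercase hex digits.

Key hex bytes 9c 12 is 2 bytes ≤ B = 3; zero-pad to 3 bytes: K' = 9c 12 00.
K' ⊕ ipad = aa 24 36.
Inner input = aa 24 36 ∥ d5.
Inner hash: XOR aa⊕24⊕36⊕d5 = 6d.

6d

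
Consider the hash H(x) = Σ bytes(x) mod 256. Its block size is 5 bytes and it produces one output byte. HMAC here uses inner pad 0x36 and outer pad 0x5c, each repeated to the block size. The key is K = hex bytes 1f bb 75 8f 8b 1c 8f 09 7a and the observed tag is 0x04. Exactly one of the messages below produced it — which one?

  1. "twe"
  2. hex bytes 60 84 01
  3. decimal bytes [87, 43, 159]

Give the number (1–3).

Key hex bytes 1f bb 75 8f 8b 1c 8f 09 7a is 9 bytes > B = 5, so hash it first: H(key) = 97, then zero-pad to 5 bytes: K' = 97 00 00 00 00.
K' ⊕ ipad = a1 36 36 36 36; K' ⊕ opad = cb 5c 5c 5c 5c.
m1: inner = H(a1 36 36 36 36 74 77 65) = c9; tag = H(cb 5c 5c 5c 5c c9) = 04 ← matches
m2: inner = H(a1 36 36 36 36 60 84 01) = 5e; tag = H(cb 5c 5c 5c 5c 5e) = 99
m3: inner = H(a1 36 36 36 36 57 2b 9f) = 9a; tag = H(cb 5c 5c 5c 5c 9a) = d5

1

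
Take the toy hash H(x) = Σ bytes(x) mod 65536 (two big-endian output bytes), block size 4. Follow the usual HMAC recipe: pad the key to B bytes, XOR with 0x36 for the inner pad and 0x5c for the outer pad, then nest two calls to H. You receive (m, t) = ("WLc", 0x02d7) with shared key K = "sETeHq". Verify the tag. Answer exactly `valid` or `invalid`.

Key "sETeHq" = 73 45 54 65 48 71 is 6 bytes > B = 4, so hash it first: H(key) = 02 2a, then zero-pad to 4 bytes: K' = 02 2a 00 00.
K' ⊕ ipad = 34 1c 36 36; K' ⊕ opad = 5e 76 5c 5c.
Inner hash: sum = 52+28+54+54+87+76+99 = 450 → 01 c2.
Outer hash (recomputed tag): sum = 94+118+92+92+1+194 = 591 → 02 4f.
Recomputed tag = 024f; claimed = 02d7 → mismatch.

invalid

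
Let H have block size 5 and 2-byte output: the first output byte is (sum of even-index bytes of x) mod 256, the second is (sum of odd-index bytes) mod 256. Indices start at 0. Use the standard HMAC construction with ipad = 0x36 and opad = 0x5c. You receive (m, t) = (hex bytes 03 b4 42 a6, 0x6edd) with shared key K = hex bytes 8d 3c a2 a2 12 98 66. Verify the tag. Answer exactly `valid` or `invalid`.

valid

Key hex bytes 8d 3c a2 a2 12 98 66 is 7 bytes > B = 5, so hash it first: H(key) = a7 76, then zero-pad to 5 bytes: K' = a7 76 00 00 00.
K' ⊕ ipad = 91 40 36 36 36; K' ⊕ opad = fb 2a 5c 5c 5c.
Inner hash: even-index sum = 599 mod 256 = 87; odd-index sum = 187 mod 256 = 187 → 57 bb.
Outer hash (recomputed tag): even-index sum = 622 mod 256 = 110; odd-index sum = 221 mod 256 = 221 → 6e dd.
Recomputed tag = 6edd; claimed = 6edd → match.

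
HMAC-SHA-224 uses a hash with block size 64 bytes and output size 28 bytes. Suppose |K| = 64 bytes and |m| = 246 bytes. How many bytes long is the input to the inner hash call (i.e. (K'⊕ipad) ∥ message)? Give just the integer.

310

Key is 64 ≤ 64 bytes, zero-padded: |K'| = 64.
Inner input = (K'⊕ipad) ∥ m → 64 + 246 = 310 bytes.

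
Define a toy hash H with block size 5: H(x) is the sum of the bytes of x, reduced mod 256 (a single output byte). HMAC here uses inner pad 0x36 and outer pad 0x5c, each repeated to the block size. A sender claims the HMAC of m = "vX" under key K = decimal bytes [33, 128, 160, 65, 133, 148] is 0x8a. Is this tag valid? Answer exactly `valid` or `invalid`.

valid

Key decimal bytes [33, 128, 160, 65, 133, 148] = 21 80 a0 41 85 94 is 6 bytes > B = 5, so hash it first: H(key) = 9b, then zero-pad to 5 bytes: K' = 9b 00 00 00 00.
K' ⊕ ipad = ad 36 36 36 36; K' ⊕ opad = c7 5c 5c 5c 5c.
Inner hash: sum = 173+54+54+54+54+118+88 = 595; mod 256 = 83 → 53.
Outer hash (recomputed tag): sum = 199+92+92+92+92+83 = 650; mod 256 = 138 → 8a.
Recomputed tag = 8a; claimed = 8a → match.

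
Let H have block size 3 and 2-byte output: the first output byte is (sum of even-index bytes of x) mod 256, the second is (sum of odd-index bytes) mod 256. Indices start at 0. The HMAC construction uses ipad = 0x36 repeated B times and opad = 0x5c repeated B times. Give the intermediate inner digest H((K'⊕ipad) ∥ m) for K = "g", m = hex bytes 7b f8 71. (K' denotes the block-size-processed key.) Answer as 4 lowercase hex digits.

Key "g" = 67 is 1 byte ≤ B = 3; zero-pad to 3 bytes: K' = 67 00 00.
K' ⊕ ipad = 51 36 36.
Inner input = 51 36 36 ∥ 7b f8 71.
Inner hash: even-index sum = 383 mod 256 = 127; odd-index sum = 290 mod 256 = 34 → 7f 22.

7f22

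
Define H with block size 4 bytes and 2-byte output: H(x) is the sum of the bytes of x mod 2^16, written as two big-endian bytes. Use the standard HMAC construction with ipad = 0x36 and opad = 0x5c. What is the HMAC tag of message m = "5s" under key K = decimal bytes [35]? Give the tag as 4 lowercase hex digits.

01f3

Key decimal bytes [35] = 23 is 1 byte ≤ B = 4; zero-pad to 4 bytes: K' = 23 00 00 00.
K' ⊕ ipad = 15 36 36 36.  K' ⊕ opad = 7f 5c 5c 5c.
Inner input = (K'⊕ipad) ∥ m = 15 36 36 36 ∥ 35 73.
Inner hash: sum = 21+54+54+54+53+115 = 351 → 01 5f.
Outer input = (K'⊕opad) ∥ inner = 7f 5c 5c 5c ∥ 01 5f.
Outer hash (tag): sum = 127+92+92+92+1+95 = 499 → 01 f3.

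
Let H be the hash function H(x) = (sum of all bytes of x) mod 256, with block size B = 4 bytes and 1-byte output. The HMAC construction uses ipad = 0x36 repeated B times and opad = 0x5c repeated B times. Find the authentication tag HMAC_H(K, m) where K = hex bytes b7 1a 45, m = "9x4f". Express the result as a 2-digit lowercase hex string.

Key hex bytes b7 1a 45 is 3 bytes ≤ B = 4; zero-pad to 4 bytes: K' = b7 1a 45 00.
K' ⊕ ipad = 81 2c 73 36.  K' ⊕ opad = eb 46 19 5c.
Inner input = (K'⊕ipad) ∥ m = 81 2c 73 36 ∥ 39 78 34 66.
Inner hash: sum = 129+44+115+54+57+120+52+102 = 673; mod 256 = 161 → a1.
Outer input = (K'⊕opad) ∥ inner = eb 46 19 5c ∥ a1.
Outer hash (tag): sum = 235+70+25+92+161 = 583; mod 256 = 71 → 47.

47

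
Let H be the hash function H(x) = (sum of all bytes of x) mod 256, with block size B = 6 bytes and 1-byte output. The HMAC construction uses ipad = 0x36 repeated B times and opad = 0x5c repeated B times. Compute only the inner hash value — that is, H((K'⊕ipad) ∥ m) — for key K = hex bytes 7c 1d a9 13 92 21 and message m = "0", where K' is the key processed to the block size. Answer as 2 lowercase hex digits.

Key hex bytes 7c 1d a9 13 92 21 is exactly B = 6 bytes: K' = 7c 1d a9 13 92 21.
K' ⊕ ipad = 4a 2b 9f 25 a4 17.
Inner input = 4a 2b 9f 25 a4 17 ∥ 30.
Inner hash: sum = 74+43+159+37+164+23+48 = 548; mod 256 = 36 → 24.

24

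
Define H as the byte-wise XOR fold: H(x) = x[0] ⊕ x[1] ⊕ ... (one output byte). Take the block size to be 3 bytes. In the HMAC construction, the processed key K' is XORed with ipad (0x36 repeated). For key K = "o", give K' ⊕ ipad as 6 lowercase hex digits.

593636

Key "o" = 6f is 1 byte ≤ B = 3; zero-pad to 3 bytes: K' = 6f 00 00.
XOR each byte with 0x36: 6f⊕36=59, 00⊕36=36, 00⊕36=36.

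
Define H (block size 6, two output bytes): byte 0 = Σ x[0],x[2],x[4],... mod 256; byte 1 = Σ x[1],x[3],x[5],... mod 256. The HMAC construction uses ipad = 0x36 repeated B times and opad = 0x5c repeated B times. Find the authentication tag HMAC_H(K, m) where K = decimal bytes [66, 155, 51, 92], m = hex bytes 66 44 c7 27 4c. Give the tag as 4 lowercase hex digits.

11db

Key decimal bytes [66, 155, 51, 92] = 42 9b 33 5c is 4 bytes ≤ B = 6; zero-pad to 6 bytes: K' = 42 9b 33 5c 00 00.
K' ⊕ ipad = 74 ad 05 6a 36 36.  K' ⊕ opad = 1e c7 6f 00 5c 5c.
Inner input = (K'⊕ipad) ∥ m = 74 ad 05 6a 36 36 ∥ 66 44 c7 27 4c.
Inner hash: even-index sum = 552 mod 256 = 40; odd-index sum = 440 mod 256 = 184 → 28 b8.
Outer input = (K'⊕opad) ∥ inner = 1e c7 6f 00 5c 5c ∥ 28 b8.
Outer hash (tag): even-index sum = 273 mod 256 = 17; odd-index sum = 475 mod 256 = 219 → 11 db.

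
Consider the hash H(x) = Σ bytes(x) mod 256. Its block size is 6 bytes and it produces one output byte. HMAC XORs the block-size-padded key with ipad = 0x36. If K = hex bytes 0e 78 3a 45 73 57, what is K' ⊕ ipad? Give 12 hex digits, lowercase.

Key hex bytes 0e 78 3a 45 73 57 is exactly B = 6 bytes: K' = 0e 78 3a 45 73 57.
XOR each byte with 0x36: 0e⊕36=38, 78⊕36=4e, 3a⊕36=0c, 45⊕36=73, 73⊕36=45, 57⊕36=61.

384e0c734561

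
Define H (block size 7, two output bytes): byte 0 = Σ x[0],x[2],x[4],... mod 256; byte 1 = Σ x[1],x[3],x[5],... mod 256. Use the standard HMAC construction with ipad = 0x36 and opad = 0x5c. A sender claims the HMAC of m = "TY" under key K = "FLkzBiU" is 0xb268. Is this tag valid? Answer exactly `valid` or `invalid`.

Key "FLkzBiU" = 46 4c 6b 7a 42 69 55 is exactly B = 7 bytes: K' = 46 4c 6b 7a 42 69 55.
K' ⊕ ipad = 70 7a 5d 4c 74 5f 63; K' ⊕ opad = 1a 10 37 26 1e 35 09.
Inner hash: even-index sum = 509 mod 256 = 253; odd-index sum = 377 mod 256 = 121 → fd 79.
Outer hash (recomputed tag): even-index sum = 241 mod 256 = 241; odd-index sum = 360 mod 256 = 104 → f1 68.
Recomputed tag = f168; claimed = b268 → mismatch.

invalid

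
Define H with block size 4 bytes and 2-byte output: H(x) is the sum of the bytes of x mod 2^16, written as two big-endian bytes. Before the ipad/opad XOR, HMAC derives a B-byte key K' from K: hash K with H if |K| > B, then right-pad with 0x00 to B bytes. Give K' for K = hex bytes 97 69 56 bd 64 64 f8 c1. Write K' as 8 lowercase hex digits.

04940000

|K| = 8 > B = 4, so first hash the key.
H(K): sum = 151+105+86+189+100+100+248+193 = 1172 → 04 94.
Zero-pad H(K) = 04 94 to 4 bytes: K' = 04 94 00 00.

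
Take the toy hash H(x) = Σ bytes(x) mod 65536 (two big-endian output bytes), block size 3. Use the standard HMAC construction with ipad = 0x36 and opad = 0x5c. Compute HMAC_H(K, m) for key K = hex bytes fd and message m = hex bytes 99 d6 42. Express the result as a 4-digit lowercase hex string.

0243

Key hex bytes fd is 1 byte ≤ B = 3; zero-pad to 3 bytes: K' = fd 00 00.
K' ⊕ ipad = cb 36 36.  K' ⊕ opad = a1 5c 5c.
Inner input = (K'⊕ipad) ∥ m = cb 36 36 ∥ 99 d6 42.
Inner hash: sum = 203+54+54+153+214+66 = 744 → 02 e8.
Outer input = (K'⊕opad) ∥ inner = a1 5c 5c ∥ 02 e8.
Outer hash (tag): sum = 161+92+92+2+232 = 579 → 02 43.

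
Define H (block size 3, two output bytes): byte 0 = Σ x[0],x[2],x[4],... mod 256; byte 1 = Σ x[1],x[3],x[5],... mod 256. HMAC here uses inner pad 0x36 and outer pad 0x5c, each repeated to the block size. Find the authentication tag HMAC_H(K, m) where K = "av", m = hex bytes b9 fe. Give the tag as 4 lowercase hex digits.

Key "av" = 61 76 is 2 bytes ≤ B = 3; zero-pad to 3 bytes: K' = 61 76 00.
K' ⊕ ipad = 57 40 36.  K' ⊕ opad = 3d 2a 5c.
Inner input = (K'⊕ipad) ∥ m = 57 40 36 ∥ b9 fe.
Inner hash: even-index sum = 395 mod 256 = 139; odd-index sum = 249 mod 256 = 249 → 8b f9.
Outer input = (K'⊕opad) ∥ inner = 3d 2a 5c ∥ 8b f9.
Outer hash (tag): even-index sum = 402 mod 256 = 146; odd-index sum = 181 mod 256 = 181 → 92 b5.

92b5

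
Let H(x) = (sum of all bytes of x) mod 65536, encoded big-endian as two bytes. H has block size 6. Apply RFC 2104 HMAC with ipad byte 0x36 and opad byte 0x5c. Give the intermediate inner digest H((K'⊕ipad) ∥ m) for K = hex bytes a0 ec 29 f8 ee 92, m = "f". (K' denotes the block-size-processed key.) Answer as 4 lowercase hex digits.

Key hex bytes a0 ec 29 f8 ee 92 is exactly B = 6 bytes: K' = a0 ec 29 f8 ee 92.
K' ⊕ ipad = 96 da 1f ce d8 a4.
Inner input = 96 da 1f ce d8 a4 ∥ 66.
Inner hash: sum = 150+218+31+206+216+164+102 = 1087 → 04 3f.

043f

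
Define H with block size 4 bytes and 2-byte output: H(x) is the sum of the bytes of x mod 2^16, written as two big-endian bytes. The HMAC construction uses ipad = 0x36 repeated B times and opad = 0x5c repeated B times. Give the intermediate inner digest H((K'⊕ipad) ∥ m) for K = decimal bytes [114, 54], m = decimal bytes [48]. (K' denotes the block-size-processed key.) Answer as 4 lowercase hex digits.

00e0

Key decimal bytes [114, 54] = 72 36 is 2 bytes ≤ B = 4; zero-pad to 4 bytes: K' = 72 36 00 00.
K' ⊕ ipad = 44 00 36 36.
Inner input = 44 00 36 36 ∥ 30.
Inner hash: sum = 68+0+54+54+48 = 224 → 00 e0.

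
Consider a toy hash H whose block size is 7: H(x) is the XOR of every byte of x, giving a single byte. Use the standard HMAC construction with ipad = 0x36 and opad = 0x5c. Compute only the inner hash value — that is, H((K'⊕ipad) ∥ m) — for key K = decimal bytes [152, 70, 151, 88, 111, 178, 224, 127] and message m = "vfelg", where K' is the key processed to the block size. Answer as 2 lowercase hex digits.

Key decimal bytes [152, 70, 151, 88, 111, 178, 224, 127] = 98 46 97 58 6f b2 e0 7f is 8 bytes > B = 7, so hash it first: H(key) = 53, then zero-pad to 7 bytes: K' = 53 00 00 00 00 00 00.
K' ⊕ ipad = 65 36 36 36 36 36 36.
Inner input = 65 36 36 36 36 36 36 ∥ 76 66 65 6c 67.
Inner hash: XOR 65⊕36⊕36⊕36⊕36⊕36⊕36⊕76⊕66⊕65⊕6c⊕67 = 1b.

1b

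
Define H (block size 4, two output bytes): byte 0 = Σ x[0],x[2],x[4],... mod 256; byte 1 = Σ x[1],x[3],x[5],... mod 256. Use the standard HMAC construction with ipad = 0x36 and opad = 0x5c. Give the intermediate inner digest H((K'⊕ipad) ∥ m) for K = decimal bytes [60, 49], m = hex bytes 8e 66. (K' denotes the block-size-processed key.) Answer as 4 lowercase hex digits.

Key decimal bytes [60, 49] = 3c 31 is 2 bytes ≤ B = 4; zero-pad to 4 bytes: K' = 3c 31 00 00.
K' ⊕ ipad = 0a 07 36 36.
Inner input = 0a 07 36 36 ∥ 8e 66.
Inner hash: even-index sum = 206 mod 256 = 206; odd-index sum = 163 mod 256 = 163 → ce a3.

cea3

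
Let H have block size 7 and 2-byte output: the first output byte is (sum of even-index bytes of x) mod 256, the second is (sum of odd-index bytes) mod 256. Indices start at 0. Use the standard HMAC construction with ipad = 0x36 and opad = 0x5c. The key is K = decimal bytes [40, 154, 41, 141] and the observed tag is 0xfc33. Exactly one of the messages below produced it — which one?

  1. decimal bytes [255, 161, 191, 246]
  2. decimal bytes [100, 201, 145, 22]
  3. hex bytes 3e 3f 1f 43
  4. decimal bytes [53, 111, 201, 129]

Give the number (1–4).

Key decimal bytes [40, 154, 41, 141] = 28 9a 29 8d is 4 bytes ≤ B = 7; zero-pad to 7 bytes: K' = 28 9a 29 8d 00 00 00.
K' ⊕ ipad = 1e ac 1f bb 36 36 36; K' ⊕ opad = 74 c6 75 d1 5c 5c 5c.
m1: inner = H(1e ac 1f bb 36 36 36 ff a1 bf f6) = 40 5b; tag = H(74 c6 75 d1 5c 5c 5c 40 5b) = fc33 ← matches
m2: inner = H(1e ac 1f bb 36 36 36 64 c9 91 16) = 88 92; tag = H(74 c6 75 d1 5c 5c 5c 88 92) = 337b
m3: inner = H(1e ac 1f bb 36 36 36 3e 3f 1f 43) = 2b fa; tag = H(74 c6 75 d1 5c 5c 5c 2b fa) = 9b1e
m4: inner = H(1e ac 1f bb 36 36 36 35 6f c9 81) = 99 9b; tag = H(74 c6 75 d1 5c 5c 5c 99 9b) = 3c8c

1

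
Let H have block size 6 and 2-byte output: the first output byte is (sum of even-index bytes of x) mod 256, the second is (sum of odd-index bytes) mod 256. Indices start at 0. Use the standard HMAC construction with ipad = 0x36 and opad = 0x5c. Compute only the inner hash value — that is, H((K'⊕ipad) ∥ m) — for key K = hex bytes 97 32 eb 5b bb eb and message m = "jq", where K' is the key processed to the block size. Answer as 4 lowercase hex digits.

75bf

Key hex bytes 97 32 eb 5b bb eb is exactly B = 6 bytes: K' = 97 32 eb 5b bb eb.
K' ⊕ ipad = a1 04 dd 6d 8d dd.
Inner input = a1 04 dd 6d 8d dd ∥ 6a 71.
Inner hash: even-index sum = 629 mod 256 = 117; odd-index sum = 447 mod 256 = 191 → 75 bf.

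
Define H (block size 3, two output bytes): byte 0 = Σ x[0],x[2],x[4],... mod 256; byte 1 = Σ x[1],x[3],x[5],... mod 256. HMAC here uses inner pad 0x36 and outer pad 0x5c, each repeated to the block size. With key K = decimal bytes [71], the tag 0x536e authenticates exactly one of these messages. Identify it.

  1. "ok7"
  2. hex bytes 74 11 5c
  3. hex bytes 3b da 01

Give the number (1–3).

1

Key decimal bytes [71] = 47 is 1 byte ≤ B = 3; zero-pad to 3 bytes: K' = 47 00 00.
K' ⊕ ipad = 71 36 36; K' ⊕ opad = 1b 5c 5c.
m1: inner = H(71 36 36 6f 6b 37) = 12 dc; tag = H(1b 5c 5c 12 dc) = 536e ← matches
m2: inner = H(71 36 36 74 11 5c) = b8 06; tag = H(1b 5c 5c b8 06) = 7d14
m3: inner = H(71 36 36 3b da 01) = 81 72; tag = H(1b 5c 5c 81 72) = e9dd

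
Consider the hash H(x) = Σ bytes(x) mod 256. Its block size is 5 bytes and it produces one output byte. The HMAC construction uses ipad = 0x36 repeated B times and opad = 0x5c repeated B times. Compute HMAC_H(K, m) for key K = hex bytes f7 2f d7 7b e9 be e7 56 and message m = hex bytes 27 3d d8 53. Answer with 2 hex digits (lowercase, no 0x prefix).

41

Key hex bytes f7 2f d7 7b e9 be e7 56 is 8 bytes > B = 5, so hash it first: H(key) = 5c, then zero-pad to 5 bytes: K' = 5c 00 00 00 00.
K' ⊕ ipad = 6a 36 36 36 36.  K' ⊕ opad = 00 5c 5c 5c 5c.
Inner input = (K'⊕ipad) ∥ m = 6a 36 36 36 36 ∥ 27 3d d8 53.
Inner hash: sum = 106+54+54+54+54+39+61+216+83 = 721; mod 256 = 209 → d1.
Outer input = (K'⊕opad) ∥ inner = 00 5c 5c 5c 5c ∥ d1.
Outer hash (tag): sum = 0+92+92+92+92+209 = 577; mod 256 = 65 → 41.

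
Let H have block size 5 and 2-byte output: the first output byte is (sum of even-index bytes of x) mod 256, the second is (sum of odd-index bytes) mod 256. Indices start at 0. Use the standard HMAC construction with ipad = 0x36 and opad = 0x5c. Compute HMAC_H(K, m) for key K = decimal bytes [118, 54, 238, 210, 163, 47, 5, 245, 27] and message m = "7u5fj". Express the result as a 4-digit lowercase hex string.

Key decimal bytes [118, 54, 238, 210, 163, 47, 5, 245, 27] = 76 36 ee d2 a3 2f 05 f5 1b is 9 bytes > B = 5, so hash it first: H(key) = 27 2c, then zero-pad to 5 bytes: K' = 27 2c 00 00 00.
K' ⊕ ipad = 11 1a 36 36 36.  K' ⊕ opad = 7b 70 5c 5c 5c.
Inner input = (K'⊕ipad) ∥ m = 11 1a 36 36 36 ∥ 37 75 35 66 6a.
Inner hash: even-index sum = 344 mod 256 = 88; odd-index sum = 294 mod 256 = 38 → 58 26.
Outer input = (K'⊕opad) ∥ inner = 7b 70 5c 5c 5c ∥ 58 26.
Outer hash (tag): even-index sum = 345 mod 256 = 89; odd-index sum = 292 mod 256 = 36 → 59 24.

5924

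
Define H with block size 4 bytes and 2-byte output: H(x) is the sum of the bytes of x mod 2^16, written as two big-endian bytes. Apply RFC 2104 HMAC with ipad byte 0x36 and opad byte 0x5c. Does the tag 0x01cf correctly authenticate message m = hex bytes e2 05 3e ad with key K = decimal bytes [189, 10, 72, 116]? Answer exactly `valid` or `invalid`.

valid

Key decimal bytes [189, 10, 72, 116] = bd 0a 48 74 is exactly B = 4 bytes: K' = bd 0a 48 74.
K' ⊕ ipad = 8b 3c 7e 42; K' ⊕ opad = e1 56 14 28.
Inner hash: sum = 139+60+126+66+226+5+62+173 = 857 → 03 59.
Outer hash (recomputed tag): sum = 225+86+20+40+3+89 = 463 → 01 cf.
Recomputed tag = 01cf; claimed = 01cf → match.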